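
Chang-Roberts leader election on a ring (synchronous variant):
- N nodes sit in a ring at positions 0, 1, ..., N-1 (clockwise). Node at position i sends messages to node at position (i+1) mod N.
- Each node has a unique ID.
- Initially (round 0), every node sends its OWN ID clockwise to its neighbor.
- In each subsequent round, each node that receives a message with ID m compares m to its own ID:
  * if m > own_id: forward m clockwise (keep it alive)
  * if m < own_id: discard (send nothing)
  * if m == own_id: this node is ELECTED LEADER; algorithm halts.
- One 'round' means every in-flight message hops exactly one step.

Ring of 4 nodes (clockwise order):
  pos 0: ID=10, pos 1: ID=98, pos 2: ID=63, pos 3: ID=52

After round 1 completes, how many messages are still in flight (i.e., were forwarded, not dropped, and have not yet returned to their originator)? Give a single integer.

Round 1: pos1(id98) recv 10: drop; pos2(id63) recv 98: fwd; pos3(id52) recv 63: fwd; pos0(id10) recv 52: fwd
After round 1: 3 messages still in flight

Answer: 3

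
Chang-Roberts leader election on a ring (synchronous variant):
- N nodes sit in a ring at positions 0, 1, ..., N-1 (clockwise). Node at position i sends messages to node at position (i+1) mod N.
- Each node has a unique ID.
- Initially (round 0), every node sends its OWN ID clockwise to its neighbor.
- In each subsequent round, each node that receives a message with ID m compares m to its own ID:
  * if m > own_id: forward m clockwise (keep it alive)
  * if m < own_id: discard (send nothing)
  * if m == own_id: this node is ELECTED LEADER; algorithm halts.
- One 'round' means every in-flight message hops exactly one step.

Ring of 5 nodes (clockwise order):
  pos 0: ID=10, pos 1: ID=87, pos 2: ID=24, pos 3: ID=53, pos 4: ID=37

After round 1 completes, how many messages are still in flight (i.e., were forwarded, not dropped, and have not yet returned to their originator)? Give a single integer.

Answer: 3

Derivation:
Round 1: pos1(id87) recv 10: drop; pos2(id24) recv 87: fwd; pos3(id53) recv 24: drop; pos4(id37) recv 53: fwd; pos0(id10) recv 37: fwd
After round 1: 3 messages still in flight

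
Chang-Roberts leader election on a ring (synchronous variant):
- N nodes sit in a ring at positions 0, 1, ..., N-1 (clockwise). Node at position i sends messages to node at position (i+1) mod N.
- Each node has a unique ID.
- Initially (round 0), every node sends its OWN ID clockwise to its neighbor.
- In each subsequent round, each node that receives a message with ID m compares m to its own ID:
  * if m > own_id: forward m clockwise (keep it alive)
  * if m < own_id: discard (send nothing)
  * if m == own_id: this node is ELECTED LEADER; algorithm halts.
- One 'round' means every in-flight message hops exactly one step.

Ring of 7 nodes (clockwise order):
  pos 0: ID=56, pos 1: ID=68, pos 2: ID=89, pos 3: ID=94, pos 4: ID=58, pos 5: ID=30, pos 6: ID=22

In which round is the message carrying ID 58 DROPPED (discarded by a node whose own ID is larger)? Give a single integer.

Answer: 4

Derivation:
Round 1: pos1(id68) recv 56: drop; pos2(id89) recv 68: drop; pos3(id94) recv 89: drop; pos4(id58) recv 94: fwd; pos5(id30) recv 58: fwd; pos6(id22) recv 30: fwd; pos0(id56) recv 22: drop
Round 2: pos5(id30) recv 94: fwd; pos6(id22) recv 58: fwd; pos0(id56) recv 30: drop
Round 3: pos6(id22) recv 94: fwd; pos0(id56) recv 58: fwd
Round 4: pos0(id56) recv 94: fwd; pos1(id68) recv 58: drop
Round 5: pos1(id68) recv 94: fwd
Round 6: pos2(id89) recv 94: fwd
Round 7: pos3(id94) recv 94: ELECTED
Message ID 58 originates at pos 4; dropped at pos 1 in round 4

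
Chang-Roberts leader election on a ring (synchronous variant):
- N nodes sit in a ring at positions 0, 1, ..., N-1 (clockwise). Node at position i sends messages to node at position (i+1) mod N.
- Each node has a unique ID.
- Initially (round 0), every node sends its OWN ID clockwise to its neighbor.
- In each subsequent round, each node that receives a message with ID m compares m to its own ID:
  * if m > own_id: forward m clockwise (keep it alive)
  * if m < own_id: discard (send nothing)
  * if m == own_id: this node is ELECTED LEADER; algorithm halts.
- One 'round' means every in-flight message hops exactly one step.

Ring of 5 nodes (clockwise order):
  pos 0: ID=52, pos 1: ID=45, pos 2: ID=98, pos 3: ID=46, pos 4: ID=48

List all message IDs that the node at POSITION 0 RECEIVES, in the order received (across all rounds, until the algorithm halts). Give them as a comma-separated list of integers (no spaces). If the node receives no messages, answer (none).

Answer: 48,98

Derivation:
Round 1: pos1(id45) recv 52: fwd; pos2(id98) recv 45: drop; pos3(id46) recv 98: fwd; pos4(id48) recv 46: drop; pos0(id52) recv 48: drop
Round 2: pos2(id98) recv 52: drop; pos4(id48) recv 98: fwd
Round 3: pos0(id52) recv 98: fwd
Round 4: pos1(id45) recv 98: fwd
Round 5: pos2(id98) recv 98: ELECTED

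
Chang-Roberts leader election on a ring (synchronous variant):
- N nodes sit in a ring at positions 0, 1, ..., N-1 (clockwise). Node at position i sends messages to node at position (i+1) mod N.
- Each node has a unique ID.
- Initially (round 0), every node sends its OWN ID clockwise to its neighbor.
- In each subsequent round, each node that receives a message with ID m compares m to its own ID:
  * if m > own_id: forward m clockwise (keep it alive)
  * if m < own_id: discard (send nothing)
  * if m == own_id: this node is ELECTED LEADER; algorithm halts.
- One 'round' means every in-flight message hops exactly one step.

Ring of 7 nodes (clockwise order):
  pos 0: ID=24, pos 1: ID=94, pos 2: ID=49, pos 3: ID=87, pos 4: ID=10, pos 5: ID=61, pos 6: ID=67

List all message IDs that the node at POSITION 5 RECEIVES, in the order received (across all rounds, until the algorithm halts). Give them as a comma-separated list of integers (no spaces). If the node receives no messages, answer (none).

Round 1: pos1(id94) recv 24: drop; pos2(id49) recv 94: fwd; pos3(id87) recv 49: drop; pos4(id10) recv 87: fwd; pos5(id61) recv 10: drop; pos6(id67) recv 61: drop; pos0(id24) recv 67: fwd
Round 2: pos3(id87) recv 94: fwd; pos5(id61) recv 87: fwd; pos1(id94) recv 67: drop
Round 3: pos4(id10) recv 94: fwd; pos6(id67) recv 87: fwd
Round 4: pos5(id61) recv 94: fwd; pos0(id24) recv 87: fwd
Round 5: pos6(id67) recv 94: fwd; pos1(id94) recv 87: drop
Round 6: pos0(id24) recv 94: fwd
Round 7: pos1(id94) recv 94: ELECTED

Answer: 10,87,94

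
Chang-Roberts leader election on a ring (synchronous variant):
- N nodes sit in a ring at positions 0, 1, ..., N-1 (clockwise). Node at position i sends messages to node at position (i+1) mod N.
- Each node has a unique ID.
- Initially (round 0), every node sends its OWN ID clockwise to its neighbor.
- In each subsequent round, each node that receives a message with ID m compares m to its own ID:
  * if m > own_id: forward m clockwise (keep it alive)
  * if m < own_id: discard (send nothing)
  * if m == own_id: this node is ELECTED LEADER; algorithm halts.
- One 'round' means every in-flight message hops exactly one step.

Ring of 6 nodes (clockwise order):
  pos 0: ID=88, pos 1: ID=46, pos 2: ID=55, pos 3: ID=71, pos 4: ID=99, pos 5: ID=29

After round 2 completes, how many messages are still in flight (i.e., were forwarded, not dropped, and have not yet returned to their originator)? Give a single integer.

Answer: 2

Derivation:
Round 1: pos1(id46) recv 88: fwd; pos2(id55) recv 46: drop; pos3(id71) recv 55: drop; pos4(id99) recv 71: drop; pos5(id29) recv 99: fwd; pos0(id88) recv 29: drop
Round 2: pos2(id55) recv 88: fwd; pos0(id88) recv 99: fwd
After round 2: 2 messages still in flight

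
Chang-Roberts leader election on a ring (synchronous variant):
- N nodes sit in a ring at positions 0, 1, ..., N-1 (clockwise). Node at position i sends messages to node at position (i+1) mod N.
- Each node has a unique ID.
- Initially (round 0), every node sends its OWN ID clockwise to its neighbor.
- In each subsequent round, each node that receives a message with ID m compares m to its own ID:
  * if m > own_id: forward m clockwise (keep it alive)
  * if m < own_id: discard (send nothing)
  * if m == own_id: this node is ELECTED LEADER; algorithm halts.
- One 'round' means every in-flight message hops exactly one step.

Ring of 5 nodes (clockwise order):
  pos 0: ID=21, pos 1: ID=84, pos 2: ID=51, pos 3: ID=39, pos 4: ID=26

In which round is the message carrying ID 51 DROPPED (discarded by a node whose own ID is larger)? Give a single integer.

Round 1: pos1(id84) recv 21: drop; pos2(id51) recv 84: fwd; pos3(id39) recv 51: fwd; pos4(id26) recv 39: fwd; pos0(id21) recv 26: fwd
Round 2: pos3(id39) recv 84: fwd; pos4(id26) recv 51: fwd; pos0(id21) recv 39: fwd; pos1(id84) recv 26: drop
Round 3: pos4(id26) recv 84: fwd; pos0(id21) recv 51: fwd; pos1(id84) recv 39: drop
Round 4: pos0(id21) recv 84: fwd; pos1(id84) recv 51: drop
Round 5: pos1(id84) recv 84: ELECTED
Message ID 51 originates at pos 2; dropped at pos 1 in round 4

Answer: 4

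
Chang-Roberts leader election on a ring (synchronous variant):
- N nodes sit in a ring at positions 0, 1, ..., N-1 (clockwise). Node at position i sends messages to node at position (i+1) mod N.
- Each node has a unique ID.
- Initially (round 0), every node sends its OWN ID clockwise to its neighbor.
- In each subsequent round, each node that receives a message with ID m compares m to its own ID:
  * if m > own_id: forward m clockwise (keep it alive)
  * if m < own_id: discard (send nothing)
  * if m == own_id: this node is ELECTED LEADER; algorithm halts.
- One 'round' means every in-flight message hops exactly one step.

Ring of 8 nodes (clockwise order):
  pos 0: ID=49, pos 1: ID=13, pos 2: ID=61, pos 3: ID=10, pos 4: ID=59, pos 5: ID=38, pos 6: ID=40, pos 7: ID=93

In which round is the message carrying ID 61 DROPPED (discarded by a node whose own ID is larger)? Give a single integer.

Answer: 5

Derivation:
Round 1: pos1(id13) recv 49: fwd; pos2(id61) recv 13: drop; pos3(id10) recv 61: fwd; pos4(id59) recv 10: drop; pos5(id38) recv 59: fwd; pos6(id40) recv 38: drop; pos7(id93) recv 40: drop; pos0(id49) recv 93: fwd
Round 2: pos2(id61) recv 49: drop; pos4(id59) recv 61: fwd; pos6(id40) recv 59: fwd; pos1(id13) recv 93: fwd
Round 3: pos5(id38) recv 61: fwd; pos7(id93) recv 59: drop; pos2(id61) recv 93: fwd
Round 4: pos6(id40) recv 61: fwd; pos3(id10) recv 93: fwd
Round 5: pos7(id93) recv 61: drop; pos4(id59) recv 93: fwd
Round 6: pos5(id38) recv 93: fwd
Round 7: pos6(id40) recv 93: fwd
Round 8: pos7(id93) recv 93: ELECTED
Message ID 61 originates at pos 2; dropped at pos 7 in round 5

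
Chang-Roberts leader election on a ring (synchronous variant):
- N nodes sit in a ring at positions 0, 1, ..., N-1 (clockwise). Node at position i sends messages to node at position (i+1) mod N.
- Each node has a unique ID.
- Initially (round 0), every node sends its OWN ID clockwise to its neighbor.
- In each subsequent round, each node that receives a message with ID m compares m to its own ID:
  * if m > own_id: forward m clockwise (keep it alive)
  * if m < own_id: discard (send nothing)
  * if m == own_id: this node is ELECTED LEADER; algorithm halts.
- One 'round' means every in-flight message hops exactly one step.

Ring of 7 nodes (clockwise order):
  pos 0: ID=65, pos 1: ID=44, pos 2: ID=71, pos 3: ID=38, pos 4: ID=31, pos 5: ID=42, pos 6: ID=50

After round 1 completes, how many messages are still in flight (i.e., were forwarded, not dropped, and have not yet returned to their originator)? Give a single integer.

Round 1: pos1(id44) recv 65: fwd; pos2(id71) recv 44: drop; pos3(id38) recv 71: fwd; pos4(id31) recv 38: fwd; pos5(id42) recv 31: drop; pos6(id50) recv 42: drop; pos0(id65) recv 50: drop
After round 1: 3 messages still in flight

Answer: 3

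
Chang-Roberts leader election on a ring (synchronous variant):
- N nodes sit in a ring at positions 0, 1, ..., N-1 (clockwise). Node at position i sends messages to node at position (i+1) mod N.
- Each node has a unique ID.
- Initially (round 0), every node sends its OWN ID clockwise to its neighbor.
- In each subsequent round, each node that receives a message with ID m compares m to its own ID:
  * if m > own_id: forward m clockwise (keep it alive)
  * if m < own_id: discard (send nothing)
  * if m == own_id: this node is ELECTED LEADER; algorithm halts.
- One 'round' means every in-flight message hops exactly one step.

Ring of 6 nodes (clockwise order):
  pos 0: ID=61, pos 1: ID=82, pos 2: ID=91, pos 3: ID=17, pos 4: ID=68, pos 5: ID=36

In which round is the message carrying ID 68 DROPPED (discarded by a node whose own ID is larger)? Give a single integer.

Answer: 3

Derivation:
Round 1: pos1(id82) recv 61: drop; pos2(id91) recv 82: drop; pos3(id17) recv 91: fwd; pos4(id68) recv 17: drop; pos5(id36) recv 68: fwd; pos0(id61) recv 36: drop
Round 2: pos4(id68) recv 91: fwd; pos0(id61) recv 68: fwd
Round 3: pos5(id36) recv 91: fwd; pos1(id82) recv 68: drop
Round 4: pos0(id61) recv 91: fwd
Round 5: pos1(id82) recv 91: fwd
Round 6: pos2(id91) recv 91: ELECTED
Message ID 68 originates at pos 4; dropped at pos 1 in round 3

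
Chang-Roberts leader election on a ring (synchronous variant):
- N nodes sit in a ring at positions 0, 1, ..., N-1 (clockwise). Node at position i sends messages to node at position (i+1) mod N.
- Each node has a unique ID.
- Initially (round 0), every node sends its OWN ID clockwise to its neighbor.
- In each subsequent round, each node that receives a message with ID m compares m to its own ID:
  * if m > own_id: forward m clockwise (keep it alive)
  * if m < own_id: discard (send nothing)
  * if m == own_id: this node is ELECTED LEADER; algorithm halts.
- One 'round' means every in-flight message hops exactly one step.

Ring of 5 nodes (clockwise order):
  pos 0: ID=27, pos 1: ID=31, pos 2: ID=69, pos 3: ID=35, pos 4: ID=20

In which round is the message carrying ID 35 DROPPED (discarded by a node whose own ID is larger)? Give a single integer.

Answer: 4

Derivation:
Round 1: pos1(id31) recv 27: drop; pos2(id69) recv 31: drop; pos3(id35) recv 69: fwd; pos4(id20) recv 35: fwd; pos0(id27) recv 20: drop
Round 2: pos4(id20) recv 69: fwd; pos0(id27) recv 35: fwd
Round 3: pos0(id27) recv 69: fwd; pos1(id31) recv 35: fwd
Round 4: pos1(id31) recv 69: fwd; pos2(id69) recv 35: drop
Round 5: pos2(id69) recv 69: ELECTED
Message ID 35 originates at pos 3; dropped at pos 2 in round 4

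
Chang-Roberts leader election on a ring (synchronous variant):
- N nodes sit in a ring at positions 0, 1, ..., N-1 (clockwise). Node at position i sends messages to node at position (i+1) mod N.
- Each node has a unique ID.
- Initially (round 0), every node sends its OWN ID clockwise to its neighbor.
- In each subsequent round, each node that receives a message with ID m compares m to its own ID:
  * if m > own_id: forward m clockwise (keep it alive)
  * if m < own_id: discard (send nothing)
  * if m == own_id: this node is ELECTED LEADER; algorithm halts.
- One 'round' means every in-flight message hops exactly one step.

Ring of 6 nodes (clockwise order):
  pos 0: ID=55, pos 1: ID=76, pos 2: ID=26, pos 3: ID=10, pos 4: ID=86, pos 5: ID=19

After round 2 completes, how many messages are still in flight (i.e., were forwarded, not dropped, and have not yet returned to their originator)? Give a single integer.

Answer: 2

Derivation:
Round 1: pos1(id76) recv 55: drop; pos2(id26) recv 76: fwd; pos3(id10) recv 26: fwd; pos4(id86) recv 10: drop; pos5(id19) recv 86: fwd; pos0(id55) recv 19: drop
Round 2: pos3(id10) recv 76: fwd; pos4(id86) recv 26: drop; pos0(id55) recv 86: fwd
After round 2: 2 messages still in flight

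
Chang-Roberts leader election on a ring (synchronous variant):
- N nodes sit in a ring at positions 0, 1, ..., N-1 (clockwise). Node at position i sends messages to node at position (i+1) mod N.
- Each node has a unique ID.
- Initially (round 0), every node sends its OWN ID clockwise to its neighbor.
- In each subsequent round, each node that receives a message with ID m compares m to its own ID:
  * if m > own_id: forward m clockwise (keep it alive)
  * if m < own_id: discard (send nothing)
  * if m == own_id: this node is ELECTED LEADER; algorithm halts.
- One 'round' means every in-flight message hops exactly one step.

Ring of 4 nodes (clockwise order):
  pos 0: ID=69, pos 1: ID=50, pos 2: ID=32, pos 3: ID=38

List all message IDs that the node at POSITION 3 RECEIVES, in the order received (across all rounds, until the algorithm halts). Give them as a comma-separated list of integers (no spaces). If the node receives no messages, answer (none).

Round 1: pos1(id50) recv 69: fwd; pos2(id32) recv 50: fwd; pos3(id38) recv 32: drop; pos0(id69) recv 38: drop
Round 2: pos2(id32) recv 69: fwd; pos3(id38) recv 50: fwd
Round 3: pos3(id38) recv 69: fwd; pos0(id69) recv 50: drop
Round 4: pos0(id69) recv 69: ELECTED

Answer: 32,50,69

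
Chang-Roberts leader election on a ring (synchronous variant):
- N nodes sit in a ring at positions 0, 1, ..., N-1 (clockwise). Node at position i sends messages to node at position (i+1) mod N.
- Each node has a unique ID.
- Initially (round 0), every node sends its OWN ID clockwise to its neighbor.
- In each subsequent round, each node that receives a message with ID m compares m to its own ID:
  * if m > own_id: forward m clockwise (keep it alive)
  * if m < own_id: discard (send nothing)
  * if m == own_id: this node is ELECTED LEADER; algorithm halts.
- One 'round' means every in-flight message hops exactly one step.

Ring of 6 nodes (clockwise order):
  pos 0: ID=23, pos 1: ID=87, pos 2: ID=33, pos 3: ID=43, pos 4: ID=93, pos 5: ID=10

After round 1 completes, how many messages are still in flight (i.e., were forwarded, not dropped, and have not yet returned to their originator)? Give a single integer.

Answer: 2

Derivation:
Round 1: pos1(id87) recv 23: drop; pos2(id33) recv 87: fwd; pos3(id43) recv 33: drop; pos4(id93) recv 43: drop; pos5(id10) recv 93: fwd; pos0(id23) recv 10: drop
After round 1: 2 messages still in flight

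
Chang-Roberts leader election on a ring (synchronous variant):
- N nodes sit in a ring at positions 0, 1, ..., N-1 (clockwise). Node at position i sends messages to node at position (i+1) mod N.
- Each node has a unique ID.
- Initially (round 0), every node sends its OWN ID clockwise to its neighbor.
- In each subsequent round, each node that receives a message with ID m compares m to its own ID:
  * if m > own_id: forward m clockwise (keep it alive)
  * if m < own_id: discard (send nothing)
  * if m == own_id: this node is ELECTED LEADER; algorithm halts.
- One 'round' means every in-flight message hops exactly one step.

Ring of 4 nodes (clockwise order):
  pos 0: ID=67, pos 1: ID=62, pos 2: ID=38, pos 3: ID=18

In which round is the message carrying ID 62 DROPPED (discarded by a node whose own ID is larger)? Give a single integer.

Round 1: pos1(id62) recv 67: fwd; pos2(id38) recv 62: fwd; pos3(id18) recv 38: fwd; pos0(id67) recv 18: drop
Round 2: pos2(id38) recv 67: fwd; pos3(id18) recv 62: fwd; pos0(id67) recv 38: drop
Round 3: pos3(id18) recv 67: fwd; pos0(id67) recv 62: drop
Round 4: pos0(id67) recv 67: ELECTED
Message ID 62 originates at pos 1; dropped at pos 0 in round 3

Answer: 3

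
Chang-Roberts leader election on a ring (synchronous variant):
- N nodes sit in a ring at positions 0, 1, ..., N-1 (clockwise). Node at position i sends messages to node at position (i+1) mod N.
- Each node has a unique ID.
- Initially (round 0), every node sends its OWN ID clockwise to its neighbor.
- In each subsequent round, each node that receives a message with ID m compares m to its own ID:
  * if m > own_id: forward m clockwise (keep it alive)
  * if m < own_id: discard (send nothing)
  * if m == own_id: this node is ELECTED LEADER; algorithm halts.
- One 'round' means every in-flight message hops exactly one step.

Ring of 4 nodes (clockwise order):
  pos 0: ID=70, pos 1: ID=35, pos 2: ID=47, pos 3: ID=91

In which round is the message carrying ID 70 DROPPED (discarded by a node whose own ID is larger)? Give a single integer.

Answer: 3

Derivation:
Round 1: pos1(id35) recv 70: fwd; pos2(id47) recv 35: drop; pos3(id91) recv 47: drop; pos0(id70) recv 91: fwd
Round 2: pos2(id47) recv 70: fwd; pos1(id35) recv 91: fwd
Round 3: pos3(id91) recv 70: drop; pos2(id47) recv 91: fwd
Round 4: pos3(id91) recv 91: ELECTED
Message ID 70 originates at pos 0; dropped at pos 3 in round 3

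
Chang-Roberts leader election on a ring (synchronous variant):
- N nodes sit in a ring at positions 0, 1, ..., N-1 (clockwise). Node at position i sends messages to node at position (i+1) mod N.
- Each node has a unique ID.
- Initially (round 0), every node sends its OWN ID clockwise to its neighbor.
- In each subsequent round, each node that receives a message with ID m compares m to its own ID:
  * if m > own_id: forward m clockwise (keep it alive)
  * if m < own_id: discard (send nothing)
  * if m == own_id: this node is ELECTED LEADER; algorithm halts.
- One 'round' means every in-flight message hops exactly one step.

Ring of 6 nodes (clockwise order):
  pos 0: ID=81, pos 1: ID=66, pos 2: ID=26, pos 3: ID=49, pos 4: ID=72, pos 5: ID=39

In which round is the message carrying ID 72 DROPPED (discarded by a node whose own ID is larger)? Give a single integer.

Round 1: pos1(id66) recv 81: fwd; pos2(id26) recv 66: fwd; pos3(id49) recv 26: drop; pos4(id72) recv 49: drop; pos5(id39) recv 72: fwd; pos0(id81) recv 39: drop
Round 2: pos2(id26) recv 81: fwd; pos3(id49) recv 66: fwd; pos0(id81) recv 72: drop
Round 3: pos3(id49) recv 81: fwd; pos4(id72) recv 66: drop
Round 4: pos4(id72) recv 81: fwd
Round 5: pos5(id39) recv 81: fwd
Round 6: pos0(id81) recv 81: ELECTED
Message ID 72 originates at pos 4; dropped at pos 0 in round 2

Answer: 2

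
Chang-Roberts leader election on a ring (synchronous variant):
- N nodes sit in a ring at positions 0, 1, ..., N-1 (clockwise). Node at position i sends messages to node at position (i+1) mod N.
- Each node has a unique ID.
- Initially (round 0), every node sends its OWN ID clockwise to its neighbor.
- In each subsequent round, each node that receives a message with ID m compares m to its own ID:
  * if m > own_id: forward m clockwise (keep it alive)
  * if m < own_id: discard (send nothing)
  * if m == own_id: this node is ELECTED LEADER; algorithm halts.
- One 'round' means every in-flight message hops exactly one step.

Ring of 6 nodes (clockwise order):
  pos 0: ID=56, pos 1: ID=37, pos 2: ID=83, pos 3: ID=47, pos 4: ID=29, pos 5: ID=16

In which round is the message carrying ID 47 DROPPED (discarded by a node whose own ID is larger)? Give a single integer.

Round 1: pos1(id37) recv 56: fwd; pos2(id83) recv 37: drop; pos3(id47) recv 83: fwd; pos4(id29) recv 47: fwd; pos5(id16) recv 29: fwd; pos0(id56) recv 16: drop
Round 2: pos2(id83) recv 56: drop; pos4(id29) recv 83: fwd; pos5(id16) recv 47: fwd; pos0(id56) recv 29: drop
Round 3: pos5(id16) recv 83: fwd; pos0(id56) recv 47: drop
Round 4: pos0(id56) recv 83: fwd
Round 5: pos1(id37) recv 83: fwd
Round 6: pos2(id83) recv 83: ELECTED
Message ID 47 originates at pos 3; dropped at pos 0 in round 3

Answer: 3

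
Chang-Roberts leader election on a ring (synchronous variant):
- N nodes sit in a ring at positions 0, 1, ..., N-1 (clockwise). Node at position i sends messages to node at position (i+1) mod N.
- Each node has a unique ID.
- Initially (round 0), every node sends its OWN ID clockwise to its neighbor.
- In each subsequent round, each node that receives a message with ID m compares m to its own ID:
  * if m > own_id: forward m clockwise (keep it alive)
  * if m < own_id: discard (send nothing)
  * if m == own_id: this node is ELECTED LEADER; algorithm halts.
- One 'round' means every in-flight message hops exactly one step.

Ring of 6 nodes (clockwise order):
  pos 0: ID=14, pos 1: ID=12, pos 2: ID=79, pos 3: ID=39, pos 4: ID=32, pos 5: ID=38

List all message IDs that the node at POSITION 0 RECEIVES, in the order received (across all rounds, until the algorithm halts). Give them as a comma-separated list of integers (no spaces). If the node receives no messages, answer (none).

Answer: 38,39,79

Derivation:
Round 1: pos1(id12) recv 14: fwd; pos2(id79) recv 12: drop; pos3(id39) recv 79: fwd; pos4(id32) recv 39: fwd; pos5(id38) recv 32: drop; pos0(id14) recv 38: fwd
Round 2: pos2(id79) recv 14: drop; pos4(id32) recv 79: fwd; pos5(id38) recv 39: fwd; pos1(id12) recv 38: fwd
Round 3: pos5(id38) recv 79: fwd; pos0(id14) recv 39: fwd; pos2(id79) recv 38: drop
Round 4: pos0(id14) recv 79: fwd; pos1(id12) recv 39: fwd
Round 5: pos1(id12) recv 79: fwd; pos2(id79) recv 39: drop
Round 6: pos2(id79) recv 79: ELECTED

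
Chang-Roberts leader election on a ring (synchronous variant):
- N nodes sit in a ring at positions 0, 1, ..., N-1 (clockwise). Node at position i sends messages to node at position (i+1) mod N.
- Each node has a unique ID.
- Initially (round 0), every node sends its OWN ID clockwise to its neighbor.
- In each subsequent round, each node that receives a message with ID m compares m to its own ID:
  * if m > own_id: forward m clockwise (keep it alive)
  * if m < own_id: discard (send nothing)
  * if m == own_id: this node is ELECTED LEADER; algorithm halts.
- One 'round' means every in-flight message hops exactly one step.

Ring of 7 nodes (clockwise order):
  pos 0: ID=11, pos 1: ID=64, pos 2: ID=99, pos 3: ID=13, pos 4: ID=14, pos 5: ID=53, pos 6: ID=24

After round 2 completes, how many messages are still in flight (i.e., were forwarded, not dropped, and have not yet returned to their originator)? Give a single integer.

Round 1: pos1(id64) recv 11: drop; pos2(id99) recv 64: drop; pos3(id13) recv 99: fwd; pos4(id14) recv 13: drop; pos5(id53) recv 14: drop; pos6(id24) recv 53: fwd; pos0(id11) recv 24: fwd
Round 2: pos4(id14) recv 99: fwd; pos0(id11) recv 53: fwd; pos1(id64) recv 24: drop
After round 2: 2 messages still in flight

Answer: 2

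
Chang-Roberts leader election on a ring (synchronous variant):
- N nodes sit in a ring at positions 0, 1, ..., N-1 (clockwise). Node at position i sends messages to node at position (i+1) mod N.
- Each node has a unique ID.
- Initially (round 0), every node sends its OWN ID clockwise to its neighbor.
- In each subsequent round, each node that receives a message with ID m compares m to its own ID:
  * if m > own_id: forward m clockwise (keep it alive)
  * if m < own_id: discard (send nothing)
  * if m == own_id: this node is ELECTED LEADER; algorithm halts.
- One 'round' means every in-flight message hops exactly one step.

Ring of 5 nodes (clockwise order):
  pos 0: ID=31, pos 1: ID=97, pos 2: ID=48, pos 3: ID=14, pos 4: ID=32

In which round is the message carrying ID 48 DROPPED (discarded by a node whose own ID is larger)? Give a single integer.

Answer: 4

Derivation:
Round 1: pos1(id97) recv 31: drop; pos2(id48) recv 97: fwd; pos3(id14) recv 48: fwd; pos4(id32) recv 14: drop; pos0(id31) recv 32: fwd
Round 2: pos3(id14) recv 97: fwd; pos4(id32) recv 48: fwd; pos1(id97) recv 32: drop
Round 3: pos4(id32) recv 97: fwd; pos0(id31) recv 48: fwd
Round 4: pos0(id31) recv 97: fwd; pos1(id97) recv 48: drop
Round 5: pos1(id97) recv 97: ELECTED
Message ID 48 originates at pos 2; dropped at pos 1 in round 4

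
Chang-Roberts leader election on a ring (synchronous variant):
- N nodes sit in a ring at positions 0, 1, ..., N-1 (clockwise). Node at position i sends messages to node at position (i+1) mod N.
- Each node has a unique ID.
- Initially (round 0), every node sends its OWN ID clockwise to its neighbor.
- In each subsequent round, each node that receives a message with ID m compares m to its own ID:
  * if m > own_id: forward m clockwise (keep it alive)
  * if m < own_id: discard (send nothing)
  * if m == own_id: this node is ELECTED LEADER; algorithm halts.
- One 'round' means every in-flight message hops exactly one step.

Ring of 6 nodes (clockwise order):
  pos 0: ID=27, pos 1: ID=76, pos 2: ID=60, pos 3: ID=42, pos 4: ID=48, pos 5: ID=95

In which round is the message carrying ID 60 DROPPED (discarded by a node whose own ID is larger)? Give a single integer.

Round 1: pos1(id76) recv 27: drop; pos2(id60) recv 76: fwd; pos3(id42) recv 60: fwd; pos4(id48) recv 42: drop; pos5(id95) recv 48: drop; pos0(id27) recv 95: fwd
Round 2: pos3(id42) recv 76: fwd; pos4(id48) recv 60: fwd; pos1(id76) recv 95: fwd
Round 3: pos4(id48) recv 76: fwd; pos5(id95) recv 60: drop; pos2(id60) recv 95: fwd
Round 4: pos5(id95) recv 76: drop; pos3(id42) recv 95: fwd
Round 5: pos4(id48) recv 95: fwd
Round 6: pos5(id95) recv 95: ELECTED
Message ID 60 originates at pos 2; dropped at pos 5 in round 3

Answer: 3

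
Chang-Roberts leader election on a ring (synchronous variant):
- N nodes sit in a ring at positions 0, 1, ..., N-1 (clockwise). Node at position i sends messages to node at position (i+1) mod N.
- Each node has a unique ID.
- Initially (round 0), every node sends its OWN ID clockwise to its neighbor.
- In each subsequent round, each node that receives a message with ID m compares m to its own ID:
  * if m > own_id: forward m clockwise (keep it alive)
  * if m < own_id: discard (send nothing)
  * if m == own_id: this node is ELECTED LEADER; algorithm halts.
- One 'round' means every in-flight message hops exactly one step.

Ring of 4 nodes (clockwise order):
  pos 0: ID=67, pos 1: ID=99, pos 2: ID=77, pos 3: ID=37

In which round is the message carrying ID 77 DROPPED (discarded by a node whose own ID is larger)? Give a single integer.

Answer: 3

Derivation:
Round 1: pos1(id99) recv 67: drop; pos2(id77) recv 99: fwd; pos3(id37) recv 77: fwd; pos0(id67) recv 37: drop
Round 2: pos3(id37) recv 99: fwd; pos0(id67) recv 77: fwd
Round 3: pos0(id67) recv 99: fwd; pos1(id99) recv 77: drop
Round 4: pos1(id99) recv 99: ELECTED
Message ID 77 originates at pos 2; dropped at pos 1 in round 3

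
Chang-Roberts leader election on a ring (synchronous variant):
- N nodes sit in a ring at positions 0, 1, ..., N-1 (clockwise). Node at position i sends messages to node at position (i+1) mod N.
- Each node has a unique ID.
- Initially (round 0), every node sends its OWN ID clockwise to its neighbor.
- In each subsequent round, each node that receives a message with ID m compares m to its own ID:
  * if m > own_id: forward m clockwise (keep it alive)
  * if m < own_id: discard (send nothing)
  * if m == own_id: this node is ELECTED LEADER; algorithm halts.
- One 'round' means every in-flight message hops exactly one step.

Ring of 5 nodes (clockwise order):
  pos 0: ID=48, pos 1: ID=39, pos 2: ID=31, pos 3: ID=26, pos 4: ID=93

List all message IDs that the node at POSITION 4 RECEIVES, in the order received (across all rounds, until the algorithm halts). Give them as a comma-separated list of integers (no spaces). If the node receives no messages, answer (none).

Round 1: pos1(id39) recv 48: fwd; pos2(id31) recv 39: fwd; pos3(id26) recv 31: fwd; pos4(id93) recv 26: drop; pos0(id48) recv 93: fwd
Round 2: pos2(id31) recv 48: fwd; pos3(id26) recv 39: fwd; pos4(id93) recv 31: drop; pos1(id39) recv 93: fwd
Round 3: pos3(id26) recv 48: fwd; pos4(id93) recv 39: drop; pos2(id31) recv 93: fwd
Round 4: pos4(id93) recv 48: drop; pos3(id26) recv 93: fwd
Round 5: pos4(id93) recv 93: ELECTED

Answer: 26,31,39,48,93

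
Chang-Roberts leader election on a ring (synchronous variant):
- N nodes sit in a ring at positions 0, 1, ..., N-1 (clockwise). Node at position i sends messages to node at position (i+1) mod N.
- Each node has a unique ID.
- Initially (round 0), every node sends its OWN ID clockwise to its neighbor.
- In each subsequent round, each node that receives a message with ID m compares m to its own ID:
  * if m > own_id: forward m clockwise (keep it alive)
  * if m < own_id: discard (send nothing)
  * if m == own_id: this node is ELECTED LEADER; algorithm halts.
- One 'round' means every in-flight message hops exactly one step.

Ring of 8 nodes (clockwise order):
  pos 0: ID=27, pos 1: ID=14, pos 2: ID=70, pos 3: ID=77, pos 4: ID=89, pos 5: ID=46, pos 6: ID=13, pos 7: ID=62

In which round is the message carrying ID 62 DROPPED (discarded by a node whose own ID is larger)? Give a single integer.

Round 1: pos1(id14) recv 27: fwd; pos2(id70) recv 14: drop; pos3(id77) recv 70: drop; pos4(id89) recv 77: drop; pos5(id46) recv 89: fwd; pos6(id13) recv 46: fwd; pos7(id62) recv 13: drop; pos0(id27) recv 62: fwd
Round 2: pos2(id70) recv 27: drop; pos6(id13) recv 89: fwd; pos7(id62) recv 46: drop; pos1(id14) recv 62: fwd
Round 3: pos7(id62) recv 89: fwd; pos2(id70) recv 62: drop
Round 4: pos0(id27) recv 89: fwd
Round 5: pos1(id14) recv 89: fwd
Round 6: pos2(id70) recv 89: fwd
Round 7: pos3(id77) recv 89: fwd
Round 8: pos4(id89) recv 89: ELECTED
Message ID 62 originates at pos 7; dropped at pos 2 in round 3

Answer: 3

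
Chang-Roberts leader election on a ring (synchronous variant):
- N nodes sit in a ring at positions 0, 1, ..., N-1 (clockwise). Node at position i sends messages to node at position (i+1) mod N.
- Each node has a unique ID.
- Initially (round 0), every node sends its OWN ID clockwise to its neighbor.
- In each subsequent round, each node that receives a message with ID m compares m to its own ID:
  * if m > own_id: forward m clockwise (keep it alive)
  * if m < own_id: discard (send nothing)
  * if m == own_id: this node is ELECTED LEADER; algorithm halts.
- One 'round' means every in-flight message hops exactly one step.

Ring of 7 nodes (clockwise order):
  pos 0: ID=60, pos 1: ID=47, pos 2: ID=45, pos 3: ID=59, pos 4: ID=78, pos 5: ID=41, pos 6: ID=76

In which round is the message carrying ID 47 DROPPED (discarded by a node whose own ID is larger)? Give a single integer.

Answer: 2

Derivation:
Round 1: pos1(id47) recv 60: fwd; pos2(id45) recv 47: fwd; pos3(id59) recv 45: drop; pos4(id78) recv 59: drop; pos5(id41) recv 78: fwd; pos6(id76) recv 41: drop; pos0(id60) recv 76: fwd
Round 2: pos2(id45) recv 60: fwd; pos3(id59) recv 47: drop; pos6(id76) recv 78: fwd; pos1(id47) recv 76: fwd
Round 3: pos3(id59) recv 60: fwd; pos0(id60) recv 78: fwd; pos2(id45) recv 76: fwd
Round 4: pos4(id78) recv 60: drop; pos1(id47) recv 78: fwd; pos3(id59) recv 76: fwd
Round 5: pos2(id45) recv 78: fwd; pos4(id78) recv 76: drop
Round 6: pos3(id59) recv 78: fwd
Round 7: pos4(id78) recv 78: ELECTED
Message ID 47 originates at pos 1; dropped at pos 3 in round 2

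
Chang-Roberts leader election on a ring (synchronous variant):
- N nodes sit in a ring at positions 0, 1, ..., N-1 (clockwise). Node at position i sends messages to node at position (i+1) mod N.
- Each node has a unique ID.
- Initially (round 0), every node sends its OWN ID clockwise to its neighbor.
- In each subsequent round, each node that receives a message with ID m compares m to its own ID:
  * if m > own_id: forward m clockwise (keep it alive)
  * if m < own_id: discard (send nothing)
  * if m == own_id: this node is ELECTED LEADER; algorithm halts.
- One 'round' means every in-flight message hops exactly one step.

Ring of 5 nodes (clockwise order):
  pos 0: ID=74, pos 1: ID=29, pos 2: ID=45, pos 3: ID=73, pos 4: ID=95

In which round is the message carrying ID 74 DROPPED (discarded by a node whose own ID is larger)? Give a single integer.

Answer: 4

Derivation:
Round 1: pos1(id29) recv 74: fwd; pos2(id45) recv 29: drop; pos3(id73) recv 45: drop; pos4(id95) recv 73: drop; pos0(id74) recv 95: fwd
Round 2: pos2(id45) recv 74: fwd; pos1(id29) recv 95: fwd
Round 3: pos3(id73) recv 74: fwd; pos2(id45) recv 95: fwd
Round 4: pos4(id95) recv 74: drop; pos3(id73) recv 95: fwd
Round 5: pos4(id95) recv 95: ELECTED
Message ID 74 originates at pos 0; dropped at pos 4 in round 4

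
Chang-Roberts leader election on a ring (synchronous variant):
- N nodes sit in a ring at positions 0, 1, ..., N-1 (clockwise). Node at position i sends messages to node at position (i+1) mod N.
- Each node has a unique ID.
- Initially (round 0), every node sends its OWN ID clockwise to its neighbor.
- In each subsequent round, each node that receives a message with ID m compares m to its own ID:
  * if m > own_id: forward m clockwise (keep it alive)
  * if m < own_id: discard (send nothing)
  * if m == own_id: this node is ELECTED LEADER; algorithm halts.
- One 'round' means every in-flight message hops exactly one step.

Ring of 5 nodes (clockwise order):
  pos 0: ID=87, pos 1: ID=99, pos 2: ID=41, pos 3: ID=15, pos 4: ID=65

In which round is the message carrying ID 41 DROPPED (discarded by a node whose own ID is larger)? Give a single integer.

Round 1: pos1(id99) recv 87: drop; pos2(id41) recv 99: fwd; pos3(id15) recv 41: fwd; pos4(id65) recv 15: drop; pos0(id87) recv 65: drop
Round 2: pos3(id15) recv 99: fwd; pos4(id65) recv 41: drop
Round 3: pos4(id65) recv 99: fwd
Round 4: pos0(id87) recv 99: fwd
Round 5: pos1(id99) recv 99: ELECTED
Message ID 41 originates at pos 2; dropped at pos 4 in round 2

Answer: 2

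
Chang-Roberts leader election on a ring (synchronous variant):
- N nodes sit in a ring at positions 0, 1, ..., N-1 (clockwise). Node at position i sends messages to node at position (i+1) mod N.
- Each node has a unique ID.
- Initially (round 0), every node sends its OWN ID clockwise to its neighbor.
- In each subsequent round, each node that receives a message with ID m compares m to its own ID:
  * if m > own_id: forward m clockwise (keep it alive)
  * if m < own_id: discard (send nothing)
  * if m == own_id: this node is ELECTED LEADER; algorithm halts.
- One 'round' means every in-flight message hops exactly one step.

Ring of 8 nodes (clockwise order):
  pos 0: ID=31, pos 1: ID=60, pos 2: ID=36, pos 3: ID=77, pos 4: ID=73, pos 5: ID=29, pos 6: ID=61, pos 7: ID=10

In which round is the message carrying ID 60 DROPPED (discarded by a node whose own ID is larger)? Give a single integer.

Answer: 2

Derivation:
Round 1: pos1(id60) recv 31: drop; pos2(id36) recv 60: fwd; pos3(id77) recv 36: drop; pos4(id73) recv 77: fwd; pos5(id29) recv 73: fwd; pos6(id61) recv 29: drop; pos7(id10) recv 61: fwd; pos0(id31) recv 10: drop
Round 2: pos3(id77) recv 60: drop; pos5(id29) recv 77: fwd; pos6(id61) recv 73: fwd; pos0(id31) recv 61: fwd
Round 3: pos6(id61) recv 77: fwd; pos7(id10) recv 73: fwd; pos1(id60) recv 61: fwd
Round 4: pos7(id10) recv 77: fwd; pos0(id31) recv 73: fwd; pos2(id36) recv 61: fwd
Round 5: pos0(id31) recv 77: fwd; pos1(id60) recv 73: fwd; pos3(id77) recv 61: drop
Round 6: pos1(id60) recv 77: fwd; pos2(id36) recv 73: fwd
Round 7: pos2(id36) recv 77: fwd; pos3(id77) recv 73: drop
Round 8: pos3(id77) recv 77: ELECTED
Message ID 60 originates at pos 1; dropped at pos 3 in round 2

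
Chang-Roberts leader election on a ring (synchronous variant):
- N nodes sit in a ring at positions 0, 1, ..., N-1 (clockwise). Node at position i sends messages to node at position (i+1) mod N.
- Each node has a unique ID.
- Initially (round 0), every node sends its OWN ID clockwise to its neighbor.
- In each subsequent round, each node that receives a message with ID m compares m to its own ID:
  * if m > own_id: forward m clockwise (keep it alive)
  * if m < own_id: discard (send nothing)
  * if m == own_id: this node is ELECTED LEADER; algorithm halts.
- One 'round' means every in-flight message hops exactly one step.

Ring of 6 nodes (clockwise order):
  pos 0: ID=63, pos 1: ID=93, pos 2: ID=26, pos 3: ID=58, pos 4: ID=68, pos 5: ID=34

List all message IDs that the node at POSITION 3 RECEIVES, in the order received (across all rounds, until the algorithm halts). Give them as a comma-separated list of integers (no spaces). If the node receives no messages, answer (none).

Round 1: pos1(id93) recv 63: drop; pos2(id26) recv 93: fwd; pos3(id58) recv 26: drop; pos4(id68) recv 58: drop; pos5(id34) recv 68: fwd; pos0(id63) recv 34: drop
Round 2: pos3(id58) recv 93: fwd; pos0(id63) recv 68: fwd
Round 3: pos4(id68) recv 93: fwd; pos1(id93) recv 68: drop
Round 4: pos5(id34) recv 93: fwd
Round 5: pos0(id63) recv 93: fwd
Round 6: pos1(id93) recv 93: ELECTED

Answer: 26,93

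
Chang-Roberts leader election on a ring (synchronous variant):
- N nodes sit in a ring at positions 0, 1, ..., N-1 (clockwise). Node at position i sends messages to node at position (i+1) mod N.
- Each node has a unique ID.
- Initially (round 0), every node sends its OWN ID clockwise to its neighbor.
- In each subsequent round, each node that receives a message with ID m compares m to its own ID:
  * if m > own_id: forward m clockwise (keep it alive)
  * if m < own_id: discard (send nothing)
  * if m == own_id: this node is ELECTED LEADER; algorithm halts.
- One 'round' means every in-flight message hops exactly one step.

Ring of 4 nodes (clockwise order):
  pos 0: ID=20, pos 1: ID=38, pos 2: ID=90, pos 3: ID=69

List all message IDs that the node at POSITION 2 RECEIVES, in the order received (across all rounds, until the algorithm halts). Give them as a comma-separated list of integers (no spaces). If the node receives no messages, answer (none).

Answer: 38,69,90

Derivation:
Round 1: pos1(id38) recv 20: drop; pos2(id90) recv 38: drop; pos3(id69) recv 90: fwd; pos0(id20) recv 69: fwd
Round 2: pos0(id20) recv 90: fwd; pos1(id38) recv 69: fwd
Round 3: pos1(id38) recv 90: fwd; pos2(id90) recv 69: drop
Round 4: pos2(id90) recv 90: ELECTED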